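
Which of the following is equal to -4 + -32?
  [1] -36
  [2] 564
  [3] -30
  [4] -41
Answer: 1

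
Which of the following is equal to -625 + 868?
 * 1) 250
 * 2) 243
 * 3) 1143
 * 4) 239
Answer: 2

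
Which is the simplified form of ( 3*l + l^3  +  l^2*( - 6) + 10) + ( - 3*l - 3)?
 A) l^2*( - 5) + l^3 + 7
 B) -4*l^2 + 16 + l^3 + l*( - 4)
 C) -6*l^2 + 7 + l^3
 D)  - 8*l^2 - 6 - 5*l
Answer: C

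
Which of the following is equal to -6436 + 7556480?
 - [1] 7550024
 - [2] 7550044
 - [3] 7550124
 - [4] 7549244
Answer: 2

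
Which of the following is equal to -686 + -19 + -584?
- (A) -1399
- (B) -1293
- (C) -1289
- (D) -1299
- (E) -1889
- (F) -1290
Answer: C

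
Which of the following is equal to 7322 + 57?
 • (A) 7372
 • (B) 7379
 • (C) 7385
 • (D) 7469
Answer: B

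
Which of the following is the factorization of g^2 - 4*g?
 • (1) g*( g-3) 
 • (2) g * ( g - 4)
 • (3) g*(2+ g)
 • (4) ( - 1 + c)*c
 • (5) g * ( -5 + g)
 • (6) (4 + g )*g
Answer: 2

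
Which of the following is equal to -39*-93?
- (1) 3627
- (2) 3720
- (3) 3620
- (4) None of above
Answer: 1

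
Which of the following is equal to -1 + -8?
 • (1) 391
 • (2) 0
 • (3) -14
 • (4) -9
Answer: 4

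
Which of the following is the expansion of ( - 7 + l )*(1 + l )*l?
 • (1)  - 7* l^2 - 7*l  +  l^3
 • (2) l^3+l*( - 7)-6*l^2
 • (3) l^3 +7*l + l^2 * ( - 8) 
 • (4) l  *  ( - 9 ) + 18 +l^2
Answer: 2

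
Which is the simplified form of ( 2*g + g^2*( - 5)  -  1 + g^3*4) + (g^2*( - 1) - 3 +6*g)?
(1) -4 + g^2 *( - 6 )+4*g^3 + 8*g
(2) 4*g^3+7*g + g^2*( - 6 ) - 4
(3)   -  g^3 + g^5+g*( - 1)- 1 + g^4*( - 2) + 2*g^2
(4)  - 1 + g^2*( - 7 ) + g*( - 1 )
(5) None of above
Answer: 1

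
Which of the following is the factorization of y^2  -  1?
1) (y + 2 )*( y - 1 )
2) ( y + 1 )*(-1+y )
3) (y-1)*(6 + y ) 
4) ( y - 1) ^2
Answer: 2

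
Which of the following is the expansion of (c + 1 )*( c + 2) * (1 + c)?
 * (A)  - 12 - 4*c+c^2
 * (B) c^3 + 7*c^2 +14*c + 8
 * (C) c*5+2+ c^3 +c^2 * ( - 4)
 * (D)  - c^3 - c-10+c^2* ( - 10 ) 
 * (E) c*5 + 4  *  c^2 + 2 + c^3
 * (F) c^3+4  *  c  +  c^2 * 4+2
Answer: E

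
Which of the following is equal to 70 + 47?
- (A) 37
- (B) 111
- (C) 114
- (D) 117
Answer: D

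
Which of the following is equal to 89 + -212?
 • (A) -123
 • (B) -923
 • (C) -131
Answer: A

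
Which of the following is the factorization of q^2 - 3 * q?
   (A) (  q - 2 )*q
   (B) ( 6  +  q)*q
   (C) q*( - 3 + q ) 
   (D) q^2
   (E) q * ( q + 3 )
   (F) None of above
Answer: C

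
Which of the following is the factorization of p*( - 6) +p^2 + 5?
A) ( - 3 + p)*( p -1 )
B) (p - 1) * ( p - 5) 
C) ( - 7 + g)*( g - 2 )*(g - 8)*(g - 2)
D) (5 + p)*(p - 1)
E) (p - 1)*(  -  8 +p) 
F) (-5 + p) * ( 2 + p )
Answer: B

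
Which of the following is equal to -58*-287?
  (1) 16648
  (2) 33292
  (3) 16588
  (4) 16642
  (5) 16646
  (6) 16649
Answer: 5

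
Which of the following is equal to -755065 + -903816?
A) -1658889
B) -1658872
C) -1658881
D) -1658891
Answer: C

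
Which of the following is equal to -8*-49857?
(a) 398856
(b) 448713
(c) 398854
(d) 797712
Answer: a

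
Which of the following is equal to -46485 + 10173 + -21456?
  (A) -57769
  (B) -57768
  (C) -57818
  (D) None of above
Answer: B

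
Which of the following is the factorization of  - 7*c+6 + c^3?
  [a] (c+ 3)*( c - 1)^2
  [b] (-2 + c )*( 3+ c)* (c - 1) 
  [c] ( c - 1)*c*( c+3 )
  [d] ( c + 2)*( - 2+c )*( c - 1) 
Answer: b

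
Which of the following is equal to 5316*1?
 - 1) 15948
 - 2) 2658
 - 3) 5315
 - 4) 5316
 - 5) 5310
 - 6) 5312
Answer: 4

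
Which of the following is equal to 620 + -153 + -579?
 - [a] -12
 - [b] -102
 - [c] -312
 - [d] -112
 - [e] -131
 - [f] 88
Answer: d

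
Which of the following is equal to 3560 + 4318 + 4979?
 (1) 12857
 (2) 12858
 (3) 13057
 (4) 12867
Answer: 1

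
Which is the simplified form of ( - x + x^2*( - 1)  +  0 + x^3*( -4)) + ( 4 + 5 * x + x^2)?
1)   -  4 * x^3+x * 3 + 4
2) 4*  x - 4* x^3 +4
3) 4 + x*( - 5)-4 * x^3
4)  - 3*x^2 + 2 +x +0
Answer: 2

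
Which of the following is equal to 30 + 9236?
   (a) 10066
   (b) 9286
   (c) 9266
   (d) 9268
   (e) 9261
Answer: c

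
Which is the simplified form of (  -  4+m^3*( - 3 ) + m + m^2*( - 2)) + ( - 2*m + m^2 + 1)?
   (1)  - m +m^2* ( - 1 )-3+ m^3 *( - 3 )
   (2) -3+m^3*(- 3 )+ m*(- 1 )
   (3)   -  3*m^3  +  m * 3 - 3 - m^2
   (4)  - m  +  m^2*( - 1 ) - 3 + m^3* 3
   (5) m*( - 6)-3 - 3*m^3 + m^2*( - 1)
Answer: 1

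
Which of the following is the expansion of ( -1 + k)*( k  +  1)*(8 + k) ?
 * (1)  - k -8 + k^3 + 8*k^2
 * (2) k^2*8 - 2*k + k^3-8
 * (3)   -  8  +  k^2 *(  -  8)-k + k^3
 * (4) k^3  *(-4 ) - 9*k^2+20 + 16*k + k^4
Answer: 1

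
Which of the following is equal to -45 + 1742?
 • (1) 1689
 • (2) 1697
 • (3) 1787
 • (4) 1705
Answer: 2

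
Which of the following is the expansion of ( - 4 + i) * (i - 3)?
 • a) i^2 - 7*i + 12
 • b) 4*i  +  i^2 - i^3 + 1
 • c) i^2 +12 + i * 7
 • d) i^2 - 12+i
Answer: a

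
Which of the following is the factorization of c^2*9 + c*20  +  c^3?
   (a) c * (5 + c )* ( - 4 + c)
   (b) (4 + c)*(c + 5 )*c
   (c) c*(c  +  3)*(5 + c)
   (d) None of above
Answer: b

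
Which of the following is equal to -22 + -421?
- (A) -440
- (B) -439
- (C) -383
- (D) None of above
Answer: D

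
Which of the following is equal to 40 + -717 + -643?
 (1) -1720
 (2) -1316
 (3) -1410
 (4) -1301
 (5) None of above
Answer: 5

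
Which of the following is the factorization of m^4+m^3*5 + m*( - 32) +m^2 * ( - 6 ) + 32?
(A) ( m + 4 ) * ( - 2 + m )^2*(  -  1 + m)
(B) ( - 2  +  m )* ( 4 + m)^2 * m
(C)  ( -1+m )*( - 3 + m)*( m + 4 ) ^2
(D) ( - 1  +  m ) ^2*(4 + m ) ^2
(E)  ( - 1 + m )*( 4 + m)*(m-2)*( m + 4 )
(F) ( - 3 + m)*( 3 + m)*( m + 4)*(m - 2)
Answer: E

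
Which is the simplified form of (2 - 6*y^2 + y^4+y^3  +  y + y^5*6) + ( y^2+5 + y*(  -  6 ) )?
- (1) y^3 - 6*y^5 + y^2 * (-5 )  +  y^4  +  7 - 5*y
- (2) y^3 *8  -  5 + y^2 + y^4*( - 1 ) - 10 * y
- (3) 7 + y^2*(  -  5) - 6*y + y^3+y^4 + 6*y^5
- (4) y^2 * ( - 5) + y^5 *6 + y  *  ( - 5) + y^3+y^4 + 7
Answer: 4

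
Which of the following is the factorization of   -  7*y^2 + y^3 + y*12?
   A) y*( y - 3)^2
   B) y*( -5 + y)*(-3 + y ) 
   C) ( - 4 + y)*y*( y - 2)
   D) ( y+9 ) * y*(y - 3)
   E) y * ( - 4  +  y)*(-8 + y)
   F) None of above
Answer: F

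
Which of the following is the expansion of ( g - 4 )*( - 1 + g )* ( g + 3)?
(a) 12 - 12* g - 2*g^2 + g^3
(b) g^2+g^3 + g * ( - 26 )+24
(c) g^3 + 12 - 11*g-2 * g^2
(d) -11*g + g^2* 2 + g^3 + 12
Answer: c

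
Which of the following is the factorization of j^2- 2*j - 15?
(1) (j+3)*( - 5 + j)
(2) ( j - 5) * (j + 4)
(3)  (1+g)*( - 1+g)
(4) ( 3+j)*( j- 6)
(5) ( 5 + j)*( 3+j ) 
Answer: 1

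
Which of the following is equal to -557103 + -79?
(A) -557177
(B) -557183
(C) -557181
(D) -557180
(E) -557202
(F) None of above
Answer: F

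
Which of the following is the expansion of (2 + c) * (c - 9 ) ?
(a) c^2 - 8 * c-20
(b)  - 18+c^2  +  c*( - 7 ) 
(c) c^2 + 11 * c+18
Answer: b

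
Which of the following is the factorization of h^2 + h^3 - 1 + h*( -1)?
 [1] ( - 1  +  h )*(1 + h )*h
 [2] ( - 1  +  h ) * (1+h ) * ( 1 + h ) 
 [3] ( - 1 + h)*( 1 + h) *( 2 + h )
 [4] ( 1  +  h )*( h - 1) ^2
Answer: 2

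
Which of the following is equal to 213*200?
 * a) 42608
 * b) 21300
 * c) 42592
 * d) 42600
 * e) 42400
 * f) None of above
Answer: d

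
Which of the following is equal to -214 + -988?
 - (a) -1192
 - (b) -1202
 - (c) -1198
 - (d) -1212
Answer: b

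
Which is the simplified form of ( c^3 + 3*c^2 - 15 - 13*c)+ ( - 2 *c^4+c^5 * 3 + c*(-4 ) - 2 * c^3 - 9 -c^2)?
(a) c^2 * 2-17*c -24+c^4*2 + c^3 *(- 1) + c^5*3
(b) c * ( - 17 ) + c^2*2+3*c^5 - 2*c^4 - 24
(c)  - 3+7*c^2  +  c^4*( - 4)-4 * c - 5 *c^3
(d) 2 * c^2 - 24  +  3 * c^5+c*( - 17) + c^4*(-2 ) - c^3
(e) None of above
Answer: d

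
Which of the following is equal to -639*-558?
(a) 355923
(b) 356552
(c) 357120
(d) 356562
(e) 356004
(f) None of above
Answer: d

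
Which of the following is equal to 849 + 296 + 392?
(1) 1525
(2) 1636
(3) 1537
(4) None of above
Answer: 3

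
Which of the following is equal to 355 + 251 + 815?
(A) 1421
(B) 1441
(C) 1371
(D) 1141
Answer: A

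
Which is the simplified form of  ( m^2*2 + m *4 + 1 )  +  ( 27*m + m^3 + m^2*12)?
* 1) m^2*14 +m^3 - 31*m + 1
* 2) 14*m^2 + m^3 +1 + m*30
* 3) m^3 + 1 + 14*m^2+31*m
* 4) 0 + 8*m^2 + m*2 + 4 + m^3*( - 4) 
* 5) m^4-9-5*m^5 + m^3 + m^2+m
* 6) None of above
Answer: 3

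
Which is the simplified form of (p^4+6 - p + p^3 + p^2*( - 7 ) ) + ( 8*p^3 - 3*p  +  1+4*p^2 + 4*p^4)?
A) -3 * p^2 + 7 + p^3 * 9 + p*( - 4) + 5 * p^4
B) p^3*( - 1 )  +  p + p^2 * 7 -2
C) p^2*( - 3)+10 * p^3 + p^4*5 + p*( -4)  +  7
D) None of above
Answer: A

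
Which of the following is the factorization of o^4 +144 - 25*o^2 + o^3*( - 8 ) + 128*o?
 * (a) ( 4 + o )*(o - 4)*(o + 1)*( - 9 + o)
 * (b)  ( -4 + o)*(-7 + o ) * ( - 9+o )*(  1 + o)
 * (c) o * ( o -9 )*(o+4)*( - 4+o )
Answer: a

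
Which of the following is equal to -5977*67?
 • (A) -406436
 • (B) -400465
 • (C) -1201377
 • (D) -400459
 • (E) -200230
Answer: D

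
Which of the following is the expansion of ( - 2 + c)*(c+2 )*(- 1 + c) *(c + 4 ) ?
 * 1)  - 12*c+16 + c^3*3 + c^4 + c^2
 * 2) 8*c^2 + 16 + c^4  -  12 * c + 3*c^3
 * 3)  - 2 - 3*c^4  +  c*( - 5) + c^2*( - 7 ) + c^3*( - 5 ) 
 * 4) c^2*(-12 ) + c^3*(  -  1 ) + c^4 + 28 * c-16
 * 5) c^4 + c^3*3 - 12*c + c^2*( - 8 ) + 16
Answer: 5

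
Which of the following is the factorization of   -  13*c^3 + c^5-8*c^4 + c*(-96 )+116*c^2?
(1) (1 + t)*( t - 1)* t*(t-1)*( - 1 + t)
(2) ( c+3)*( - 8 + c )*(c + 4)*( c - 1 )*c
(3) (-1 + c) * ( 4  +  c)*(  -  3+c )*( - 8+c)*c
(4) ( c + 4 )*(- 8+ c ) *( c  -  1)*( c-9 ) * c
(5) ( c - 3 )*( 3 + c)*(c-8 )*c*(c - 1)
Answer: 3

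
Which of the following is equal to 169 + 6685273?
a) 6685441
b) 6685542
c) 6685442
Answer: c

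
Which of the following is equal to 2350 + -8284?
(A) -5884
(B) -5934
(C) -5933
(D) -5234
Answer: B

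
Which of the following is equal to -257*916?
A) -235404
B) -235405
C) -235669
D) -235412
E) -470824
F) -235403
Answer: D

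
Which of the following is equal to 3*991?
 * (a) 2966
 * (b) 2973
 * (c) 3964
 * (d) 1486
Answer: b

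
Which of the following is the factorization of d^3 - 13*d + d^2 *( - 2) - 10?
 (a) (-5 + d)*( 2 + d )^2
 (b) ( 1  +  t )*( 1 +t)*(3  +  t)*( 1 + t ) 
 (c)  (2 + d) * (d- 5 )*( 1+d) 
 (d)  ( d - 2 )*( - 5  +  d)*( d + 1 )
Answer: c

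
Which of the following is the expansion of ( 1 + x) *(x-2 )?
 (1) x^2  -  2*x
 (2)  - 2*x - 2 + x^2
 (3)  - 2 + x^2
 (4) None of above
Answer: 4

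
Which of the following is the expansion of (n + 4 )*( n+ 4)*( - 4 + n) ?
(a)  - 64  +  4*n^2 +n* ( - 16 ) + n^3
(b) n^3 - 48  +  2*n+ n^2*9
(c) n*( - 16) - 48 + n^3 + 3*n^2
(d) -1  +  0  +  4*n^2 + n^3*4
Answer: a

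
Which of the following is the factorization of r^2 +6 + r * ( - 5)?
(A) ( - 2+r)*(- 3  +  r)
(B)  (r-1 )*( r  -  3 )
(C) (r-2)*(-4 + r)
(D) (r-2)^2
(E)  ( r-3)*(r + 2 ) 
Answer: A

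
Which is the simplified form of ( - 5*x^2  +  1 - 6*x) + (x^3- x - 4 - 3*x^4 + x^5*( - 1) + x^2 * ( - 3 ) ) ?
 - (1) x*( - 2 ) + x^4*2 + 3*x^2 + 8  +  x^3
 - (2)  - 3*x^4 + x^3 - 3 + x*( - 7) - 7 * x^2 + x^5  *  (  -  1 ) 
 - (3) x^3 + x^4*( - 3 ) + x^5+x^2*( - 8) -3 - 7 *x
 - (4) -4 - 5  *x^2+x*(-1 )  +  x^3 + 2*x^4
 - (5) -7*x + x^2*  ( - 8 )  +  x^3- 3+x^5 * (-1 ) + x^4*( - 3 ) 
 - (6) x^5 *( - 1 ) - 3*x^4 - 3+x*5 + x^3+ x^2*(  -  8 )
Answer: 5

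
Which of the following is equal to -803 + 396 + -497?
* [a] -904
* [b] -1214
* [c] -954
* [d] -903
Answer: a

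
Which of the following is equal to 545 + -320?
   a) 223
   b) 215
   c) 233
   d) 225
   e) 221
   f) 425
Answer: d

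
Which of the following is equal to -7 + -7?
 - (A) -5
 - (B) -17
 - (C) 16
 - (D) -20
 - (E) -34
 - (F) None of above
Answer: F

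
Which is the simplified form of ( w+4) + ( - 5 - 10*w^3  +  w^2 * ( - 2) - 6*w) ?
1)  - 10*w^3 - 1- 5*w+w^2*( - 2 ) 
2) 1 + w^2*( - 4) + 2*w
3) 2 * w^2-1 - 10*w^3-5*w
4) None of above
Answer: 1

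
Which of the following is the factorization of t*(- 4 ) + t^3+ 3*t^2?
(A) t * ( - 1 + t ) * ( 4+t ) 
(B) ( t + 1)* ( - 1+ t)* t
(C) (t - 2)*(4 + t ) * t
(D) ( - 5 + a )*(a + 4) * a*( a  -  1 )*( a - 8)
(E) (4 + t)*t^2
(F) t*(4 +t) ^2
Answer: A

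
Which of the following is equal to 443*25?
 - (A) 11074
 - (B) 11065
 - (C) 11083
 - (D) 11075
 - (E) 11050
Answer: D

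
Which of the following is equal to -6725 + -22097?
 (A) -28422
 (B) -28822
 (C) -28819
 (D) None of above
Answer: B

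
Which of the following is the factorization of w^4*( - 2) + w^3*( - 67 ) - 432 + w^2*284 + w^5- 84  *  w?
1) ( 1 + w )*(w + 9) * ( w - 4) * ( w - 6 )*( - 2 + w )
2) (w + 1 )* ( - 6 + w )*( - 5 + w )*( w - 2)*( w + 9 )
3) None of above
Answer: 1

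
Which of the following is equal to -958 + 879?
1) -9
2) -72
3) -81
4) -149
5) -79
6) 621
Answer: 5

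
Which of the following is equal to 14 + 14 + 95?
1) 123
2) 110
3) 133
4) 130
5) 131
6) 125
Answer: 1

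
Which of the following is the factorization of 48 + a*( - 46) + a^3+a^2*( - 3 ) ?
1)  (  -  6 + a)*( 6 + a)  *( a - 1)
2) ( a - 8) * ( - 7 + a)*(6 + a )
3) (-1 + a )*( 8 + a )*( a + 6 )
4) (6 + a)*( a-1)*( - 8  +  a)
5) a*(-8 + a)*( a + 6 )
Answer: 4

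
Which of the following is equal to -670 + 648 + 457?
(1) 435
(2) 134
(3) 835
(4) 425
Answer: 1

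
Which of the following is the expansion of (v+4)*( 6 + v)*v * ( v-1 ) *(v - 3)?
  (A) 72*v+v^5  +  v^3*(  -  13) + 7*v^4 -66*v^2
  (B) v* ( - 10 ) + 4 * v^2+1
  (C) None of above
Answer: C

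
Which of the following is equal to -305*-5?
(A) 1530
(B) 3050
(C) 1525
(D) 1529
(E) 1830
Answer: C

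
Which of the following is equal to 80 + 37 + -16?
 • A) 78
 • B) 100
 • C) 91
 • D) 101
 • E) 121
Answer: D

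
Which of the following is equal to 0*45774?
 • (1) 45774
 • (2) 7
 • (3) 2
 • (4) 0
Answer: 4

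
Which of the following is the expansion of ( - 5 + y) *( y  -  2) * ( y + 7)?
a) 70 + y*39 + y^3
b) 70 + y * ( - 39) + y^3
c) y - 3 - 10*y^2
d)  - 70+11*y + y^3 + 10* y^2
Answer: b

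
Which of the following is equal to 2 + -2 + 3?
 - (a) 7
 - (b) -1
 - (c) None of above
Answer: c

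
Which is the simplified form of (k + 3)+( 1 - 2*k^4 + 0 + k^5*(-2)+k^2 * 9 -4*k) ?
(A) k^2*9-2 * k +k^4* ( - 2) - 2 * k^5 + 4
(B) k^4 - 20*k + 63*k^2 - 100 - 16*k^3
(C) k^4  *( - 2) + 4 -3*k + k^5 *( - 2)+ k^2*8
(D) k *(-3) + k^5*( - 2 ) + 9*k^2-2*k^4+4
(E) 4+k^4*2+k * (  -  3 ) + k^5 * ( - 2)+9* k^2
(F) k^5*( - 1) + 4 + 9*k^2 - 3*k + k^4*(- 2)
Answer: D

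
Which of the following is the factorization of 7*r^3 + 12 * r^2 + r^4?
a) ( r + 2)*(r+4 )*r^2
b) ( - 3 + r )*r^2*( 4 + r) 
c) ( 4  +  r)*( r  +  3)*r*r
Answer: c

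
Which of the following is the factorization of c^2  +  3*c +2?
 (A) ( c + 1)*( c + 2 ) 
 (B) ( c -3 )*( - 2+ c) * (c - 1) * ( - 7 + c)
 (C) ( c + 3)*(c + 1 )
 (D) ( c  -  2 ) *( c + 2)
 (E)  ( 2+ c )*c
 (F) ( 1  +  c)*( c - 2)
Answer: A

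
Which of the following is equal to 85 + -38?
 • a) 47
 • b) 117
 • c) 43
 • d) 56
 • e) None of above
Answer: a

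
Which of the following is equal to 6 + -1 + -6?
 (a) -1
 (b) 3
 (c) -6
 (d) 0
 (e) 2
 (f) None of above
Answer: a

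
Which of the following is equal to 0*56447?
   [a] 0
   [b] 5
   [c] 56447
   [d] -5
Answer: a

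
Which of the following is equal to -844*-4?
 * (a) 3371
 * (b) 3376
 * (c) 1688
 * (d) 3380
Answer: b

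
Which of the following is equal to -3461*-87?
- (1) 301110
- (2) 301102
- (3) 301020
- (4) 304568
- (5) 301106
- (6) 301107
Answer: 6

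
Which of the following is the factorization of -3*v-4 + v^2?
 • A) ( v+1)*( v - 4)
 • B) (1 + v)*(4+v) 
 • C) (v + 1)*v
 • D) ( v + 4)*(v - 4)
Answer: A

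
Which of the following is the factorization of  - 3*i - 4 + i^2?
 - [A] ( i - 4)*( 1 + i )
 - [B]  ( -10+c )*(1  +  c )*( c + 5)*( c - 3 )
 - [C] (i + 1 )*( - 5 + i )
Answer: A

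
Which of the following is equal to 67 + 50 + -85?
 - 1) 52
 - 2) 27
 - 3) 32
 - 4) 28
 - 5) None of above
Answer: 3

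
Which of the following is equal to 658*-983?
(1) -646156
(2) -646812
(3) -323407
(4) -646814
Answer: 4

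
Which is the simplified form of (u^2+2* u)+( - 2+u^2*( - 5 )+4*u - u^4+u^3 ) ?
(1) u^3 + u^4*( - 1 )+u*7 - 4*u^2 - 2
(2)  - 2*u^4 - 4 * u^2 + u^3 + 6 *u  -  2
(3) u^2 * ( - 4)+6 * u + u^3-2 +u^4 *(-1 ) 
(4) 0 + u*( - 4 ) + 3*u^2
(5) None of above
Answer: 3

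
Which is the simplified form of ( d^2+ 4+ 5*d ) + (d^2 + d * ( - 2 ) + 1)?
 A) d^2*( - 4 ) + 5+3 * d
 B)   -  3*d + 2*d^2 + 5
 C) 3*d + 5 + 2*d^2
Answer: C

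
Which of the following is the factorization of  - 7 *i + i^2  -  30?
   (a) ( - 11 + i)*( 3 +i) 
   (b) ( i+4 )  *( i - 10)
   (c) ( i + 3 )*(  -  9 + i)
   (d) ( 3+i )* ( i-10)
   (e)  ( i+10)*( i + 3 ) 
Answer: d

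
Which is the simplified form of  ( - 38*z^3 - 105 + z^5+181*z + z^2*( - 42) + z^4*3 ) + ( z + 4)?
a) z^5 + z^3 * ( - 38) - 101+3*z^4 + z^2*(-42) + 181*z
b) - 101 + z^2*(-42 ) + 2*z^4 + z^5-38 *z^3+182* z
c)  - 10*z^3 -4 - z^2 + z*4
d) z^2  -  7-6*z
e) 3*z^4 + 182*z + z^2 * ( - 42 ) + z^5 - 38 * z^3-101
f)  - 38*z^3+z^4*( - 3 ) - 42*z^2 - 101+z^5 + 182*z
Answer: e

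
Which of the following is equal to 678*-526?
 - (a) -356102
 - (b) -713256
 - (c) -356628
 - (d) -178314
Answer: c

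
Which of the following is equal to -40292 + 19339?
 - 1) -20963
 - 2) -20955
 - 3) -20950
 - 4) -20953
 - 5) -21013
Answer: 4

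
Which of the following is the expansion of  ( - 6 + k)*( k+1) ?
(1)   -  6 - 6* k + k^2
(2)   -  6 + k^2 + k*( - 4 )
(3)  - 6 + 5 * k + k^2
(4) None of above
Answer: 4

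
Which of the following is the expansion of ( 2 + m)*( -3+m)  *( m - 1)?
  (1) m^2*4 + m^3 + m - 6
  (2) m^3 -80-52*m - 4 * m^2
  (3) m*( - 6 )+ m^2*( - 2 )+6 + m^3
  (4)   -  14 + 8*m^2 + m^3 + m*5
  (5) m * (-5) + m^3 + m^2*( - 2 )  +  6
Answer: 5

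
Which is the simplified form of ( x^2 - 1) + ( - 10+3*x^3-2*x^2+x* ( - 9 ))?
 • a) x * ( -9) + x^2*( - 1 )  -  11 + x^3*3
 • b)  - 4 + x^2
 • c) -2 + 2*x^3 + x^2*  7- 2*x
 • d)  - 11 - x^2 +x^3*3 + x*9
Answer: a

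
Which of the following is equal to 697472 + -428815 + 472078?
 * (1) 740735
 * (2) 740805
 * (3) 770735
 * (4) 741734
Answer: 1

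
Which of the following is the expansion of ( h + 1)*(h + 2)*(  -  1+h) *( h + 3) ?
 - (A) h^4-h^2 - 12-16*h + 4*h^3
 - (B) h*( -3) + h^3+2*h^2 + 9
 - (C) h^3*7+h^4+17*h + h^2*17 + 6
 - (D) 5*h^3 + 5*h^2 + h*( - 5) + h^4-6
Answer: D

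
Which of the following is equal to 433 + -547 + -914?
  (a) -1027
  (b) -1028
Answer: b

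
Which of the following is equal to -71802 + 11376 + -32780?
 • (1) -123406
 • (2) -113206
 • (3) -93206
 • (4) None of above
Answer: 3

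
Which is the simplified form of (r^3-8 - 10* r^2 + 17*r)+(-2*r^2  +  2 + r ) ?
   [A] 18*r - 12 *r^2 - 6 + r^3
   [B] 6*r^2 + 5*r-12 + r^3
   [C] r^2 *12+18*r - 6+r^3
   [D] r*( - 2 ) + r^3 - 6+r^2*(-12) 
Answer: A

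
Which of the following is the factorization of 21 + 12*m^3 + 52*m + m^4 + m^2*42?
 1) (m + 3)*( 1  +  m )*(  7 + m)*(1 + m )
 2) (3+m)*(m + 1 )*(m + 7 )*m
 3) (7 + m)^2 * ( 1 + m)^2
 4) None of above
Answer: 1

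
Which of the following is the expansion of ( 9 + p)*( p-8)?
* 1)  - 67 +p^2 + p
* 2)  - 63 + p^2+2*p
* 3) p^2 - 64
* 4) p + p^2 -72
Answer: 4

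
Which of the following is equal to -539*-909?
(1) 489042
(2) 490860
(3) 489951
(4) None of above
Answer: 3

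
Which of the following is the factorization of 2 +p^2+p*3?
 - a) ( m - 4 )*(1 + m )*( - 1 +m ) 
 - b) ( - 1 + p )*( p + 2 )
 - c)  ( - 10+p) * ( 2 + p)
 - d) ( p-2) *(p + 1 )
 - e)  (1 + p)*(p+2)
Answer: e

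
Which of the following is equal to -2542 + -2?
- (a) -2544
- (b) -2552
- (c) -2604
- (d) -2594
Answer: a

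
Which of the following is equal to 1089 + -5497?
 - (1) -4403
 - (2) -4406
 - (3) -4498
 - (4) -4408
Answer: 4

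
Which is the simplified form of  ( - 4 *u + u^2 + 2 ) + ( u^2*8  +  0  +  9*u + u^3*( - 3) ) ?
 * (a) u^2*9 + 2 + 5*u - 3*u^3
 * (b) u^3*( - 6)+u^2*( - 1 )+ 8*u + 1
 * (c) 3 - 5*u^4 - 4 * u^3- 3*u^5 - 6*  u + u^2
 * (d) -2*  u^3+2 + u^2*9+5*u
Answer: a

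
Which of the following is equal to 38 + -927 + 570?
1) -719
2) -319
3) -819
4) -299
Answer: 2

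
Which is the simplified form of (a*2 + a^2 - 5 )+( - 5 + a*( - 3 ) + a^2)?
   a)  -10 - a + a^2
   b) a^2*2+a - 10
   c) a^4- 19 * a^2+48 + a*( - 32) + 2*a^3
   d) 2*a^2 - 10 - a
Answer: d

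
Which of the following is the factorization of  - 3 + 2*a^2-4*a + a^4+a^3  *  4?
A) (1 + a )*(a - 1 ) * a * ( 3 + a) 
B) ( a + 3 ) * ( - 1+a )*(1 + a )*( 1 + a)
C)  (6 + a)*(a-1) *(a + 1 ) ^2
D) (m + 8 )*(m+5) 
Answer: B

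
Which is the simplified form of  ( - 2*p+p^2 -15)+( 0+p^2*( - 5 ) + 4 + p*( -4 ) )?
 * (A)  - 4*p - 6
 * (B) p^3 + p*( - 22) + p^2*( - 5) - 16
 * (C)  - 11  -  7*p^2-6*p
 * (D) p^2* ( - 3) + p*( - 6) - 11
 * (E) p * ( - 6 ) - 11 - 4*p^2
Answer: E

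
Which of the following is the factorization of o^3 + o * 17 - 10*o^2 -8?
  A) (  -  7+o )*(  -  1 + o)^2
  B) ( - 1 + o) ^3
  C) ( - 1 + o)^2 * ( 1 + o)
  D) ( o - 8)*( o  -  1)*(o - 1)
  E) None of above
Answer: D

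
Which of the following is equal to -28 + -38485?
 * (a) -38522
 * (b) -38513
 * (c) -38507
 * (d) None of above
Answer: b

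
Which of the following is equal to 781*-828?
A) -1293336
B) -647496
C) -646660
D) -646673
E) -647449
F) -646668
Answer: F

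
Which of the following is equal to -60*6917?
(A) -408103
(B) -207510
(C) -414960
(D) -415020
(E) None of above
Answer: D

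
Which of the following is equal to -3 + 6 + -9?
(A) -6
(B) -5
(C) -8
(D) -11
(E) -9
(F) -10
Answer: A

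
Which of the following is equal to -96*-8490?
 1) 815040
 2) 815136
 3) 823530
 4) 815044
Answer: 1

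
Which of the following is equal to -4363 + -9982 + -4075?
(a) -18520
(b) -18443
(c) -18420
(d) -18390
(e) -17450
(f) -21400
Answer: c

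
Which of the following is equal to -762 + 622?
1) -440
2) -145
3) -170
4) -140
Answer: 4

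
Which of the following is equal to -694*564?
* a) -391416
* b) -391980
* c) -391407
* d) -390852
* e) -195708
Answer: a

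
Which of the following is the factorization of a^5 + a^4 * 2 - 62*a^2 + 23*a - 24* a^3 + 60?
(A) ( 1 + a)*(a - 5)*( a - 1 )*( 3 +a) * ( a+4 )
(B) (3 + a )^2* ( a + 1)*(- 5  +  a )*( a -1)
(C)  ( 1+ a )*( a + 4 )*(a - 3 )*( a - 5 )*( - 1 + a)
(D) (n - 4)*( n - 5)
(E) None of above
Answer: A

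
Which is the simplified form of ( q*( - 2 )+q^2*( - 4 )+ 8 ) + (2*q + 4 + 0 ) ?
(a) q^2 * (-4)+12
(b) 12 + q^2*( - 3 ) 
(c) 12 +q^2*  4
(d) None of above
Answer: a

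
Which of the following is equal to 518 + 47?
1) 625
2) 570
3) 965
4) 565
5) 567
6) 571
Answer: 4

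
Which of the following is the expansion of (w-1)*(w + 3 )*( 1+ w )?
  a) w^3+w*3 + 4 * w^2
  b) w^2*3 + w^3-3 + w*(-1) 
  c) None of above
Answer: b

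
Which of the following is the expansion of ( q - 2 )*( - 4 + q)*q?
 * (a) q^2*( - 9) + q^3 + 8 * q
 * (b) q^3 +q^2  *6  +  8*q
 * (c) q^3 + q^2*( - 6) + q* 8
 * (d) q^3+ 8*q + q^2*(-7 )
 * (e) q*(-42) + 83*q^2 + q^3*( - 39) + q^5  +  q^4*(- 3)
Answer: c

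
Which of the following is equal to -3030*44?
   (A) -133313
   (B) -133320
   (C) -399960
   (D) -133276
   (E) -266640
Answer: B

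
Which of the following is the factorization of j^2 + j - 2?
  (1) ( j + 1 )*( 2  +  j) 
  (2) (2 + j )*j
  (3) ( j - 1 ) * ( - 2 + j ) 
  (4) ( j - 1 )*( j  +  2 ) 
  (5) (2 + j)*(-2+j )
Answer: 4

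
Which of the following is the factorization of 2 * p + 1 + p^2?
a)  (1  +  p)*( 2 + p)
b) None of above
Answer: b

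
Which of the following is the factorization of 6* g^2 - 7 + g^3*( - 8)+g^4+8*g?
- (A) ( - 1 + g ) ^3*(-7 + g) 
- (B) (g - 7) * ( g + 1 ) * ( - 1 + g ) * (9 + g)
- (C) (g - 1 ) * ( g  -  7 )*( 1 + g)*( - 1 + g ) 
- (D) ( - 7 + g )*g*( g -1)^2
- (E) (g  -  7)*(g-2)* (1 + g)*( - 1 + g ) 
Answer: C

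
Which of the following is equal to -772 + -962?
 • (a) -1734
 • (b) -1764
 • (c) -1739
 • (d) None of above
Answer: a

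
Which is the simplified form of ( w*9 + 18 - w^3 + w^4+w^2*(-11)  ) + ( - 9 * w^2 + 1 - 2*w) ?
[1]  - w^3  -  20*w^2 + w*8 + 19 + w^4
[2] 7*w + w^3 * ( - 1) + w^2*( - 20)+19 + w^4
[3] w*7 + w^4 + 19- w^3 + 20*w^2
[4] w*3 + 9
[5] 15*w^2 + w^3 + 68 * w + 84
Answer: 2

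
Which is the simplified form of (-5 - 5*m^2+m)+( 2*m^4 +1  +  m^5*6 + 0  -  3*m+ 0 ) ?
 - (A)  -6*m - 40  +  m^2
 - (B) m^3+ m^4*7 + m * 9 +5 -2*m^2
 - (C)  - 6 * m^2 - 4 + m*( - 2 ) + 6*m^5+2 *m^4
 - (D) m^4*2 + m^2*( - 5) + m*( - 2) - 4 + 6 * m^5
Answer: D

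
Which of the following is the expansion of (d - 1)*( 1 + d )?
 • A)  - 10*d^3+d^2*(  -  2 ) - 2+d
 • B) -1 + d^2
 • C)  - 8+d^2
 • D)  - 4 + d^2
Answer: B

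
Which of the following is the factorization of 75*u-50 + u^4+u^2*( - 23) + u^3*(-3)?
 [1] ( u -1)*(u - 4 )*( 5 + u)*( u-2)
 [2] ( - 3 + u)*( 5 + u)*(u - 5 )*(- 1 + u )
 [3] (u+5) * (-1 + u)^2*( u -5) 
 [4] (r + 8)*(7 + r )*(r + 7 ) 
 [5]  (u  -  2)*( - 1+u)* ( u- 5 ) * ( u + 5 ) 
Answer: 5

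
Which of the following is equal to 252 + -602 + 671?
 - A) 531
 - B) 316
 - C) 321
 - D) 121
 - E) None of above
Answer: C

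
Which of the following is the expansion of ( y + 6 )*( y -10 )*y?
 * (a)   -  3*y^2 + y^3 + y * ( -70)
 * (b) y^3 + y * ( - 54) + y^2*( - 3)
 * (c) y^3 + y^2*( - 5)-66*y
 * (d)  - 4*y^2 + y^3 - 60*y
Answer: d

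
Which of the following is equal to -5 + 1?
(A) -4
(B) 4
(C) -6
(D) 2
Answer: A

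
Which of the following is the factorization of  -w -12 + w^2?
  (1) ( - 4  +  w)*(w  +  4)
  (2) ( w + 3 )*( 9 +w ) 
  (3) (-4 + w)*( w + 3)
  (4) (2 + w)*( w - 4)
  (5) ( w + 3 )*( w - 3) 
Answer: 3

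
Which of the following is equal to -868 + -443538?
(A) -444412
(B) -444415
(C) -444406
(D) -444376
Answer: C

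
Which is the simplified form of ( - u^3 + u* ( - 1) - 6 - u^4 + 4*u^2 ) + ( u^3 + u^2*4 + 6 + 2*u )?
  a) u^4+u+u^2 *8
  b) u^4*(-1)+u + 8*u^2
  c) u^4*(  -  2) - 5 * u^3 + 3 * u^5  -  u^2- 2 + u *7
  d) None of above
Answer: b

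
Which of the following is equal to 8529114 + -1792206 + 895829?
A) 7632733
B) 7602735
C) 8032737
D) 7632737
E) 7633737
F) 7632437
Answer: D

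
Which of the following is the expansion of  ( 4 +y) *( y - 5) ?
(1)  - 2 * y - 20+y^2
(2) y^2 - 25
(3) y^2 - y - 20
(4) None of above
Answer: 3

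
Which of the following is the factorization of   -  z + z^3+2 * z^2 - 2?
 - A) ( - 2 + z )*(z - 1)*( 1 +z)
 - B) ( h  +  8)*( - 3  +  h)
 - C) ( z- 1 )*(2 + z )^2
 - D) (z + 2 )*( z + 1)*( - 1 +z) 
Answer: D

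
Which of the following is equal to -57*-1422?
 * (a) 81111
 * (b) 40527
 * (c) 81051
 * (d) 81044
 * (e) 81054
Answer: e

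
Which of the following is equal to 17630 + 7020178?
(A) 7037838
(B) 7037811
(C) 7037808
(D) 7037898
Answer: C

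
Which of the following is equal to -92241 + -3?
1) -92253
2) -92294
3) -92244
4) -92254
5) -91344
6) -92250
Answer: 3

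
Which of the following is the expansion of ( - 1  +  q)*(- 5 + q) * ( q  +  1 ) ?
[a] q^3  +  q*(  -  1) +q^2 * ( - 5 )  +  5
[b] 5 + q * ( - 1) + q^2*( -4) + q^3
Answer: a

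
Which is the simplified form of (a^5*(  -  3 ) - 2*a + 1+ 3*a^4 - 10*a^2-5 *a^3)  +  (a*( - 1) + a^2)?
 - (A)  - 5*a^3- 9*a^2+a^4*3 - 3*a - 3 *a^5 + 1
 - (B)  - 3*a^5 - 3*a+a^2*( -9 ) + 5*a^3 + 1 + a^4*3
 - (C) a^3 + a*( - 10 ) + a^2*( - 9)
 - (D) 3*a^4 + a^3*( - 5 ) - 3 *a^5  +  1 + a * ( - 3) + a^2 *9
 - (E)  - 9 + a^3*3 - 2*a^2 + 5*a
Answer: A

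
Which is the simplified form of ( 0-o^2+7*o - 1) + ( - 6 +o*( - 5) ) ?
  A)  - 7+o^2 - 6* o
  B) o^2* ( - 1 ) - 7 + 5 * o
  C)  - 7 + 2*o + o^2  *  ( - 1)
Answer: C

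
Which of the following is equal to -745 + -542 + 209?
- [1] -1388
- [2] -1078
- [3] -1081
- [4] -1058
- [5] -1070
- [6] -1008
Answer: 2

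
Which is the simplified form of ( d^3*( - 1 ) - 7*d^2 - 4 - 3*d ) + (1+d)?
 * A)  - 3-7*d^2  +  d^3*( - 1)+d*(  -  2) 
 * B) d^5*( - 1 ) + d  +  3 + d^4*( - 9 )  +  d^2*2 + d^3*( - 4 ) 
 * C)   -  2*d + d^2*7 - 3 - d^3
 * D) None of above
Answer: A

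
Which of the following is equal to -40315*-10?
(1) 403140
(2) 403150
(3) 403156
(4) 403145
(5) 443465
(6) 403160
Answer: 2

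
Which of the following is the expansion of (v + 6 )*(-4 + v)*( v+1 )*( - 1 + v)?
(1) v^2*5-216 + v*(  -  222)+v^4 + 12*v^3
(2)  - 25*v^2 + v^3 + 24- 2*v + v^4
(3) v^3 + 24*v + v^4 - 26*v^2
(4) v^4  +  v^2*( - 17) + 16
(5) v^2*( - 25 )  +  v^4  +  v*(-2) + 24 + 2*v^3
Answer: 5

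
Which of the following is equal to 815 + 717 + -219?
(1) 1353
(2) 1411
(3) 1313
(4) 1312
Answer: 3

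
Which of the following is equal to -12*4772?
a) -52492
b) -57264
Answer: b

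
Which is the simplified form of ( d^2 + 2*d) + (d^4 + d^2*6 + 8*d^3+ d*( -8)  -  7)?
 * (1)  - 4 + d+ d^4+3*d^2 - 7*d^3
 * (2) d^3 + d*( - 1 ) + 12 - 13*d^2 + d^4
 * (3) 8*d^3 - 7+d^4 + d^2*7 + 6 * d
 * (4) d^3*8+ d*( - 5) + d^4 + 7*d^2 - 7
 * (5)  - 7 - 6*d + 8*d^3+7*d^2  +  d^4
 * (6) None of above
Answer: 5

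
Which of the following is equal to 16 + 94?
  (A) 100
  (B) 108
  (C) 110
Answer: C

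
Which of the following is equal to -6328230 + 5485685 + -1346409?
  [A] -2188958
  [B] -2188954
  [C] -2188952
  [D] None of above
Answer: B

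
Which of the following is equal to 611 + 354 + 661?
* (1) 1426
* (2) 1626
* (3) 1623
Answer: 2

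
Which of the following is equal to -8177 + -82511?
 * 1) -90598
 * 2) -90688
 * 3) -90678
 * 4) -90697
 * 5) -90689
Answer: 2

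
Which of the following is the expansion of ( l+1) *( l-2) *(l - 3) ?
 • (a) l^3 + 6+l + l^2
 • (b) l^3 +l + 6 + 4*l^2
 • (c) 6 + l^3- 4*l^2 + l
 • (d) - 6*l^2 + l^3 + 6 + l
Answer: c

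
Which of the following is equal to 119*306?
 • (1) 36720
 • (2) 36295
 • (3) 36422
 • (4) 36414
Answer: 4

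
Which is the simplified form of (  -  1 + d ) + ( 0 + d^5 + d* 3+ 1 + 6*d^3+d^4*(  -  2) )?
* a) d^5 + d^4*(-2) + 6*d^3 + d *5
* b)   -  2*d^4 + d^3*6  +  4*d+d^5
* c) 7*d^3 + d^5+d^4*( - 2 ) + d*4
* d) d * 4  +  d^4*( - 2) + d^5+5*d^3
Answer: b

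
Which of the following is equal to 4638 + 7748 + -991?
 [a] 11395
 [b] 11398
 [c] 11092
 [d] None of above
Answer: a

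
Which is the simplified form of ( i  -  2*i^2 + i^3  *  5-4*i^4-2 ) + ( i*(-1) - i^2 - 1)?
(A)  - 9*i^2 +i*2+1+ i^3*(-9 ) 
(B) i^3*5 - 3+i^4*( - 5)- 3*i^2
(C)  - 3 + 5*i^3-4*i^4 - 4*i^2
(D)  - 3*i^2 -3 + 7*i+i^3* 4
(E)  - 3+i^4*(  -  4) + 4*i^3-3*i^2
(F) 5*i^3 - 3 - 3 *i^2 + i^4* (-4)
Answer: F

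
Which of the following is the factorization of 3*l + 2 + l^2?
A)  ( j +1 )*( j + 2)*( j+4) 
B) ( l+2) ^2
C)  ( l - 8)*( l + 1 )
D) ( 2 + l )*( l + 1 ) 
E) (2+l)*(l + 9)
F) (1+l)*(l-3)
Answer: D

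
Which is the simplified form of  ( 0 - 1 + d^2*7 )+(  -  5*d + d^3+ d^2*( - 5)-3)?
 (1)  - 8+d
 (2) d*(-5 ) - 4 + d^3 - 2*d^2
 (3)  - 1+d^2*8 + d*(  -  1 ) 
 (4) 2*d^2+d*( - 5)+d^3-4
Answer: 4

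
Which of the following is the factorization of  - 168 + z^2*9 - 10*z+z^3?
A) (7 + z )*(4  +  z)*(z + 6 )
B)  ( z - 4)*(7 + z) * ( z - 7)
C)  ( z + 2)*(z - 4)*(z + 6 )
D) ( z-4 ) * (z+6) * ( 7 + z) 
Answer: D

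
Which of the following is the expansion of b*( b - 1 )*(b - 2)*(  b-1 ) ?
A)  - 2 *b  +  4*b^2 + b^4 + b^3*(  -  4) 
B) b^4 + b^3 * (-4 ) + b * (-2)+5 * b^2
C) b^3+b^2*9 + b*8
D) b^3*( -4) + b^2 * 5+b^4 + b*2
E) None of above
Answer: B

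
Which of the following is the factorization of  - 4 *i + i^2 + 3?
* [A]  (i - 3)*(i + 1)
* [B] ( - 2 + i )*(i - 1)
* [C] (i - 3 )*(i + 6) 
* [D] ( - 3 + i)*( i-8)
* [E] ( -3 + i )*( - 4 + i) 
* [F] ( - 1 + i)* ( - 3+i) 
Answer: F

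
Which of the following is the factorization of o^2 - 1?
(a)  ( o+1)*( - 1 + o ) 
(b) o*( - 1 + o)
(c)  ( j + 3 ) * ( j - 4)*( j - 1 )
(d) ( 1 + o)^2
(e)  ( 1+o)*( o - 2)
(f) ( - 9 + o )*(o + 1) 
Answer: a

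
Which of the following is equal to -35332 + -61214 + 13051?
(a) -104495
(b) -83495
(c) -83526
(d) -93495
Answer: b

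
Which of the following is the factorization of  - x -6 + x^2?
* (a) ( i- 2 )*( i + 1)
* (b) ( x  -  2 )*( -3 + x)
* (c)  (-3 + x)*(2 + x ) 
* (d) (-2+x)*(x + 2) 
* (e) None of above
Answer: c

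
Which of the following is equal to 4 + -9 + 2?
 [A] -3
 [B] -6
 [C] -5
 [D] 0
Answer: A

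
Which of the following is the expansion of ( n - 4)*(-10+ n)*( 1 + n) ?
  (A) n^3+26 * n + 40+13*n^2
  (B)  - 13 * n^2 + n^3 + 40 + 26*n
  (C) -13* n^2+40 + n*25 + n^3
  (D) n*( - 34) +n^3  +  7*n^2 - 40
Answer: B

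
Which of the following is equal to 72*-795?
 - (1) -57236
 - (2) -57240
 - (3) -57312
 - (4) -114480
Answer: 2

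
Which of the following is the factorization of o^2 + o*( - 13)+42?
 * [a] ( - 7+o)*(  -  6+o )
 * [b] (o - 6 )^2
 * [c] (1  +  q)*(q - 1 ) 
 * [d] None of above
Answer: a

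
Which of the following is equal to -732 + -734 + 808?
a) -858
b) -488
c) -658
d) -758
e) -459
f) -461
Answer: c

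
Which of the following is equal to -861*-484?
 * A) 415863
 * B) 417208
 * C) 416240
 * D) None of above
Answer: D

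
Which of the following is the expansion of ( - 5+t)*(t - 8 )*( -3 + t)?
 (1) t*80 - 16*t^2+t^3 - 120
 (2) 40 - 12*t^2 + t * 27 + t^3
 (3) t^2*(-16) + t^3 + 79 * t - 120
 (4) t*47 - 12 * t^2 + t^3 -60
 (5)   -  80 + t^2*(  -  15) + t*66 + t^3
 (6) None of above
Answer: 3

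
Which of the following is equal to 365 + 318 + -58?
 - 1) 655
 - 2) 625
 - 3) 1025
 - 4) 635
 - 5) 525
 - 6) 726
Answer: 2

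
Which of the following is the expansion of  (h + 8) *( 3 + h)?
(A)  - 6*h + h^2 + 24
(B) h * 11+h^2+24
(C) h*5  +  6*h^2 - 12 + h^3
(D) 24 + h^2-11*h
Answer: B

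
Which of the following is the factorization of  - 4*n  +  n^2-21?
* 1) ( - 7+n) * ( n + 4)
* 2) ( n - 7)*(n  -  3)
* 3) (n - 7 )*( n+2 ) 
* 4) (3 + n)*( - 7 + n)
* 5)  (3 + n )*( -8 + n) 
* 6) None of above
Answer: 4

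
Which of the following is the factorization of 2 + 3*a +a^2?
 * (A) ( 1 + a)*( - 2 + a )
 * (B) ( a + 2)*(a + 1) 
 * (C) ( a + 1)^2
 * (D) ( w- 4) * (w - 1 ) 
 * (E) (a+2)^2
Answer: B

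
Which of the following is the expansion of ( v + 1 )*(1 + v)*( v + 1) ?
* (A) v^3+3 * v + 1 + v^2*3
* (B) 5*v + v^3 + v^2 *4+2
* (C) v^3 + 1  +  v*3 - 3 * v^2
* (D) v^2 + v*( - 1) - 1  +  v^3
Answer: A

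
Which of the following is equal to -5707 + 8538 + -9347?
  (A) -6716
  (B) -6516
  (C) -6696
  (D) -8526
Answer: B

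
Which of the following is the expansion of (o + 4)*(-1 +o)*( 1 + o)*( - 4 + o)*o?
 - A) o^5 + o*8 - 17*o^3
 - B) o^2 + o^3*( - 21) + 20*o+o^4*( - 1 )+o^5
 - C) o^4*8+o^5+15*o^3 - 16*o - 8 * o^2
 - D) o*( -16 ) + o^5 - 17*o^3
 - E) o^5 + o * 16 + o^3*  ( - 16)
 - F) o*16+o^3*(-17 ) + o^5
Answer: F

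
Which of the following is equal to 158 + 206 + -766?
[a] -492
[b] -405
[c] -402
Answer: c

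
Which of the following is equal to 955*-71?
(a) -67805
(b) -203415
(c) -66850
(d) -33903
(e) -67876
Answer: a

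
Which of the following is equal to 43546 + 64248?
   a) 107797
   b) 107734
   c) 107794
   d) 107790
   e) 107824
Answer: c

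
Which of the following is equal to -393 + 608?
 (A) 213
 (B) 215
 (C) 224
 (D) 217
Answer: B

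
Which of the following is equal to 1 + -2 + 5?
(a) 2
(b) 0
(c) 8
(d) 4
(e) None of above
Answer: d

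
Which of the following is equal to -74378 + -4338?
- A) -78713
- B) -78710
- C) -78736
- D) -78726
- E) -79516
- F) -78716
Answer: F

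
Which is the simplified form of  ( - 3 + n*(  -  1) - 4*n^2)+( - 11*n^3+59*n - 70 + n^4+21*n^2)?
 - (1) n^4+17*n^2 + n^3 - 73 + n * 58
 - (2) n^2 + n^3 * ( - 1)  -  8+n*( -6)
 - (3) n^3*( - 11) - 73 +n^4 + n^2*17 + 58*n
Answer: 3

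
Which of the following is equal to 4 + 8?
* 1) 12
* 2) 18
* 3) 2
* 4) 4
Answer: 1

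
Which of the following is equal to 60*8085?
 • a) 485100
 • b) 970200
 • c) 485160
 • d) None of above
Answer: a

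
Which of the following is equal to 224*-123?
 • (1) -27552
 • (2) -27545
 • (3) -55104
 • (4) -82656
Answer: 1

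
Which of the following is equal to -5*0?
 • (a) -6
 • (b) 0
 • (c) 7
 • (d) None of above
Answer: b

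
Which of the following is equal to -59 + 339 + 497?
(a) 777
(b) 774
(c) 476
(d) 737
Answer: a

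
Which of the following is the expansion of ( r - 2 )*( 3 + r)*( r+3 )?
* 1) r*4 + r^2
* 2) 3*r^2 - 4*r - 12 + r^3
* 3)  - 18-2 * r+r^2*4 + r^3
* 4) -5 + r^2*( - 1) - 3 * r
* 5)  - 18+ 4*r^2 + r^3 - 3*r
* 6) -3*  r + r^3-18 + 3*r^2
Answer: 5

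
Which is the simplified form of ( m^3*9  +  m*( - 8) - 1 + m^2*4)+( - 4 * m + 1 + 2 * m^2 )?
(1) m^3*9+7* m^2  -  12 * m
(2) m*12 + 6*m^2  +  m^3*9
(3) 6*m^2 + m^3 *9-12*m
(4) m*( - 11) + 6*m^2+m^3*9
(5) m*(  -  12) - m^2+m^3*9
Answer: 3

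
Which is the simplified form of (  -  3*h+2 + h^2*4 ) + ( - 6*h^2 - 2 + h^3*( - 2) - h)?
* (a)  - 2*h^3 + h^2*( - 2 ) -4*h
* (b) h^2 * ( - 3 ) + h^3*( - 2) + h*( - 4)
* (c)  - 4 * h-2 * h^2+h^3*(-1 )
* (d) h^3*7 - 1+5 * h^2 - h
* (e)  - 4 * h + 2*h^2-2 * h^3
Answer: a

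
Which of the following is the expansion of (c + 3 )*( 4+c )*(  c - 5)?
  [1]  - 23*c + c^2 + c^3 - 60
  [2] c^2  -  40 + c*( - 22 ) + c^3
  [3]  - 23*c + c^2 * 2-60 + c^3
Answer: 3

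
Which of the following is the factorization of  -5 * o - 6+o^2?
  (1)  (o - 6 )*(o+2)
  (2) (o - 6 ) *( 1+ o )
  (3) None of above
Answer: 2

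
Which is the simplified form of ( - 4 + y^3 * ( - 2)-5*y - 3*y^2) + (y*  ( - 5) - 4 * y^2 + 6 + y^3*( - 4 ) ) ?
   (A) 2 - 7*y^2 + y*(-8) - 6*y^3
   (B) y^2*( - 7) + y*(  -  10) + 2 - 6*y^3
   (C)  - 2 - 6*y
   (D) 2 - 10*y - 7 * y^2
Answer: B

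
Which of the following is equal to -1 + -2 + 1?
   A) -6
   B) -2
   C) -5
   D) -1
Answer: B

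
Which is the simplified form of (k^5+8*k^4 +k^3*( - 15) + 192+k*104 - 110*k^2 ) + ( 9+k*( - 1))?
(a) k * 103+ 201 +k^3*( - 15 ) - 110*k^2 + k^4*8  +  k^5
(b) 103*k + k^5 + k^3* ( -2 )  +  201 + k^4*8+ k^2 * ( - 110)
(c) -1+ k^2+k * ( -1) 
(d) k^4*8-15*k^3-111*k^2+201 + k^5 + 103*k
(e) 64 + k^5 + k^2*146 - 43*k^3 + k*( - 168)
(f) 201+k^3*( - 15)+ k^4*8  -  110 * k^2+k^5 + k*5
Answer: a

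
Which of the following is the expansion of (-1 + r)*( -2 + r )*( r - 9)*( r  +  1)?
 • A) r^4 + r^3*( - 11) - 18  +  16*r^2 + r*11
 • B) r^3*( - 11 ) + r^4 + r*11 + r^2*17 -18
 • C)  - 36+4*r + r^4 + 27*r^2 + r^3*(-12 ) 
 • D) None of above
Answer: B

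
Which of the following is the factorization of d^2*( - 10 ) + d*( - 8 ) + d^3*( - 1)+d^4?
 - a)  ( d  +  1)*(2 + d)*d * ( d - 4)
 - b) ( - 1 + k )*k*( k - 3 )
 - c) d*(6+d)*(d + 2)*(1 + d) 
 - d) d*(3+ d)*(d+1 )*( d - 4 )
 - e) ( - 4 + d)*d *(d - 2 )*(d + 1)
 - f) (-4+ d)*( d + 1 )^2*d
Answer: a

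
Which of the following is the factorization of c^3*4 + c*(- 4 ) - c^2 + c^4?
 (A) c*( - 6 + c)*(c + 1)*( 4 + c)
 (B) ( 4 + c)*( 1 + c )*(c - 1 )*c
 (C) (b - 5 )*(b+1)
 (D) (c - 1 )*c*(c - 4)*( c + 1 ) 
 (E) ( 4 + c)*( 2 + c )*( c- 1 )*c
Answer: B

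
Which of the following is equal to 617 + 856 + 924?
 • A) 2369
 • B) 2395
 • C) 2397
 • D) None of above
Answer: C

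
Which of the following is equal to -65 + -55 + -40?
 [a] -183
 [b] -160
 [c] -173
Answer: b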